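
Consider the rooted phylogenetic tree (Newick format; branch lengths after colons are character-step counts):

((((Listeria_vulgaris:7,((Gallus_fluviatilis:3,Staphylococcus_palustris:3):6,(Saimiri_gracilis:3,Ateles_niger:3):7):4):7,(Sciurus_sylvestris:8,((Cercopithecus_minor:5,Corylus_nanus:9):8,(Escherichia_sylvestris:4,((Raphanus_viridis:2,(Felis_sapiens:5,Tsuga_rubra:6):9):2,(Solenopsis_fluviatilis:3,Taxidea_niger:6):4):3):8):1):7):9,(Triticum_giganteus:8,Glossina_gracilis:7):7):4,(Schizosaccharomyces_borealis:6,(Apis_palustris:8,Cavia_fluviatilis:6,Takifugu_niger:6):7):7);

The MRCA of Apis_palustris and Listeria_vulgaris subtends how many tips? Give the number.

The MRCA of Apis_palustris and Listeria_vulgaris is the root, so the clade is the entire tree.
That clade contains 20 terminal taxa: Apis_palustris, Ateles_niger, Cavia_fluviatilis, Cercopithecus_minor, Corylus_nanus, Escherichia_sylvestris, Felis_sapiens, Gallus_fluviatilis, Glossina_gracilis, Listeria_vulgaris, Raphanus_viridis, Saimiri_gracilis, Schizosaccharomyces_borealis, Sciurus_sylvestris, Solenopsis_fluviatilis, Staphylococcus_palustris, Takifugu_niger, Taxidea_niger, Triticum_giganteus, Tsuga_rubra.

20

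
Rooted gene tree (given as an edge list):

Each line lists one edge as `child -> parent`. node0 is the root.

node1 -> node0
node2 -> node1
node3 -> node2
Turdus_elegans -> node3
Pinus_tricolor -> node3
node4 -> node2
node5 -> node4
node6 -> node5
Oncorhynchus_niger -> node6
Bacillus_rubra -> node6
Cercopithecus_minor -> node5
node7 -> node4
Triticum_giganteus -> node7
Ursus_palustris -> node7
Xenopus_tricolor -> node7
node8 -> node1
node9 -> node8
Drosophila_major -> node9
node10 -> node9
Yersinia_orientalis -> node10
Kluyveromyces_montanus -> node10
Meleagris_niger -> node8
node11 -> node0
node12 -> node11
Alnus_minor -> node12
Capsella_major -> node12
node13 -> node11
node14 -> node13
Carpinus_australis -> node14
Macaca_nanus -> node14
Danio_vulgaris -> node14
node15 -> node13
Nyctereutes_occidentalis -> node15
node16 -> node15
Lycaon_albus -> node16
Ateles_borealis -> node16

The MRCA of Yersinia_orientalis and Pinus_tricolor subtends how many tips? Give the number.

12

The MRCA of Yersinia_orientalis and Pinus_tricolor is the node subtending (((Turdus_elegans,Pinus_tricolor),(((Oncorhynchus_niger,Bacillus_rubra),Cercopithecus_minor),(Triticum_giganteus,Ursus_palustris,Xenopus_tricolor))),((Drosophila_major,(Yersinia_orientalis,Kluyveromyces_montanus)),Meleagris_niger)).
That clade contains 12 terminal taxa: Bacillus_rubra, Cercopithecus_minor, Drosophila_major, Kluyveromyces_montanus, Meleagris_niger, Oncorhynchus_niger, Pinus_tricolor, Triticum_giganteus, Turdus_elegans, Ursus_palustris, Xenopus_tricolor, Yersinia_orientalis.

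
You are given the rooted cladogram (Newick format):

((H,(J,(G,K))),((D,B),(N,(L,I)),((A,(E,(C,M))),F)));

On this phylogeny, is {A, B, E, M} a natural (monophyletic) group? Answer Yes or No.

No

The MRCA of the listed taxa subtends ((D,B),(N,(L,I)),((A,(E,(C,M))),F)).
That clade also contains C, D, F, I, L, N, which are not in the proposed group, so the group is not monophyletic.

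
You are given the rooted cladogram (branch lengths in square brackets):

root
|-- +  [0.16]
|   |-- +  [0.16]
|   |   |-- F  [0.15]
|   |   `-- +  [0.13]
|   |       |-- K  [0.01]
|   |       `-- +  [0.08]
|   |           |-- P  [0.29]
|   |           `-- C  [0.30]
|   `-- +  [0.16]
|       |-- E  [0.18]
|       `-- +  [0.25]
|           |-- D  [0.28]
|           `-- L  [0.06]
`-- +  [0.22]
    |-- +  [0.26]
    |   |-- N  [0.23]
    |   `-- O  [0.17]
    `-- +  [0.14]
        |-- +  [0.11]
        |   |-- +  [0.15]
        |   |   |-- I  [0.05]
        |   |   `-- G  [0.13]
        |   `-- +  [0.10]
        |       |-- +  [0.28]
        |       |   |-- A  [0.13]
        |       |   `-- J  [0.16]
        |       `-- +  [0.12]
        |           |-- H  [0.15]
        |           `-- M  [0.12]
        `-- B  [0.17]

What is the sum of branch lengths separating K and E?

0.64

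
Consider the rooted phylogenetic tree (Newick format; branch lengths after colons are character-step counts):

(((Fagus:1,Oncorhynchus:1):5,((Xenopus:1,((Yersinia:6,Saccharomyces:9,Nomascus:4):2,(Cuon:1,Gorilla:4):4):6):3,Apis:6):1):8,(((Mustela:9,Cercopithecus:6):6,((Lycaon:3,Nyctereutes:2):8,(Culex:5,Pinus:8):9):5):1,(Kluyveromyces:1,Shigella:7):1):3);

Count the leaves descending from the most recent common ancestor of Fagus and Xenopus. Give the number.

9

The MRCA of Fagus and Xenopus is the node subtending ((Fagus,Oncorhynchus),((Xenopus,((Yersinia,Saccharomyces,Nomascus),(Cuon,Gorilla))),Apis)).
That clade contains 9 terminal taxa: Apis, Cuon, Fagus, Gorilla, Nomascus, Oncorhynchus, Saccharomyces, Xenopus, Yersinia.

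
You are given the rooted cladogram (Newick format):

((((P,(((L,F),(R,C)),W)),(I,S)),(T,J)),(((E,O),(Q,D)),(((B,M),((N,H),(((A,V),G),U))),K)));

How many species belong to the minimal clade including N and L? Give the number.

The MRCA of N and L is the root, so the clade is the entire tree.
That clade contains 23 terminal taxa: A, B, C, D, E, F, G, H, I, J, K, L, M, N, O, P, Q, R, S, T, U, V, W.

23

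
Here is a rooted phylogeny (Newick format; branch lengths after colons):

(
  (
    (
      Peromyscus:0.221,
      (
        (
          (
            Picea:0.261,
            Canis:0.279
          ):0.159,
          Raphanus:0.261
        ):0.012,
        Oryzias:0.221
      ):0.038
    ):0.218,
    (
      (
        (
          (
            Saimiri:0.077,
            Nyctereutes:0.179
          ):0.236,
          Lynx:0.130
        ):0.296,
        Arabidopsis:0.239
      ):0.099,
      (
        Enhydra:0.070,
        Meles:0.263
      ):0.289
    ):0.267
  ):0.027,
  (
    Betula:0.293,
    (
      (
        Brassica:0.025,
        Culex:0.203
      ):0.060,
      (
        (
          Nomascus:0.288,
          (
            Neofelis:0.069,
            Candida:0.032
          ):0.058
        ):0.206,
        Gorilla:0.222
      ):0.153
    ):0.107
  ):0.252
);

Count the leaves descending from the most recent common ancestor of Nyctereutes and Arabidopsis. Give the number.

4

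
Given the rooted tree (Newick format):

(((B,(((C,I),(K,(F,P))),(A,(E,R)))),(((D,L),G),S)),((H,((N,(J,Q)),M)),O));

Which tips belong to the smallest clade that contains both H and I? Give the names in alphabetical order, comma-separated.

A, B, C, D, E, F, G, H, I, J, K, L, M, N, O, P, Q, R, S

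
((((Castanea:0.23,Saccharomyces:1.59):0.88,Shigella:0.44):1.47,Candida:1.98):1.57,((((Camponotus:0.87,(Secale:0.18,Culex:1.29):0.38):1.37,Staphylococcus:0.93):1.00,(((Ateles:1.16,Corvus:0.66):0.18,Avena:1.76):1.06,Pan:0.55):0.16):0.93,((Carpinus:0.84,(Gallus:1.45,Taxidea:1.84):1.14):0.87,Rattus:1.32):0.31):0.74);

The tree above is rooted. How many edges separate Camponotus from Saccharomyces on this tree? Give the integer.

9

The MRCA of Camponotus and Saccharomyces is the root of the tree.
From Camponotus up to that node: 5 branches. From Saccharomyces up to the same node: 4 branches. Total: 5 + 4 = 9.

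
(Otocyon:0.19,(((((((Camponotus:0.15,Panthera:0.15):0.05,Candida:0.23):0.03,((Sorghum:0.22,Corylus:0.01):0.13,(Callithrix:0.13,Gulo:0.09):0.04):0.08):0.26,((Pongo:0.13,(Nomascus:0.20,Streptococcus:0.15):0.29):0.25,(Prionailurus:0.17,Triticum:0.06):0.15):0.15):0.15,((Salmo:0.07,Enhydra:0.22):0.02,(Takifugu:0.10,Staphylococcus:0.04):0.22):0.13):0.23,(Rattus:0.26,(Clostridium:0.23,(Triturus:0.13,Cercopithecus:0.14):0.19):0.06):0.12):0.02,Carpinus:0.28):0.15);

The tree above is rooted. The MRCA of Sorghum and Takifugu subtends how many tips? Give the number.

16

The MRCA of Sorghum and Takifugu is the node subtending (((((Camponotus,Panthera),Candida),((Sorghum,Corylus),(Callithrix,Gulo))),((Pongo,(Nomascus,Streptococcus)),(Prionailurus,Triticum))),((Salmo,Enhydra),(Takifugu,Staphylococcus))).
That clade contains 16 terminal taxa: Callithrix, Camponotus, Candida, Corylus, Enhydra, Gulo, Nomascus, Panthera, Pongo, Prionailurus, Salmo, Sorghum, Staphylococcus, Streptococcus, Takifugu, Triticum.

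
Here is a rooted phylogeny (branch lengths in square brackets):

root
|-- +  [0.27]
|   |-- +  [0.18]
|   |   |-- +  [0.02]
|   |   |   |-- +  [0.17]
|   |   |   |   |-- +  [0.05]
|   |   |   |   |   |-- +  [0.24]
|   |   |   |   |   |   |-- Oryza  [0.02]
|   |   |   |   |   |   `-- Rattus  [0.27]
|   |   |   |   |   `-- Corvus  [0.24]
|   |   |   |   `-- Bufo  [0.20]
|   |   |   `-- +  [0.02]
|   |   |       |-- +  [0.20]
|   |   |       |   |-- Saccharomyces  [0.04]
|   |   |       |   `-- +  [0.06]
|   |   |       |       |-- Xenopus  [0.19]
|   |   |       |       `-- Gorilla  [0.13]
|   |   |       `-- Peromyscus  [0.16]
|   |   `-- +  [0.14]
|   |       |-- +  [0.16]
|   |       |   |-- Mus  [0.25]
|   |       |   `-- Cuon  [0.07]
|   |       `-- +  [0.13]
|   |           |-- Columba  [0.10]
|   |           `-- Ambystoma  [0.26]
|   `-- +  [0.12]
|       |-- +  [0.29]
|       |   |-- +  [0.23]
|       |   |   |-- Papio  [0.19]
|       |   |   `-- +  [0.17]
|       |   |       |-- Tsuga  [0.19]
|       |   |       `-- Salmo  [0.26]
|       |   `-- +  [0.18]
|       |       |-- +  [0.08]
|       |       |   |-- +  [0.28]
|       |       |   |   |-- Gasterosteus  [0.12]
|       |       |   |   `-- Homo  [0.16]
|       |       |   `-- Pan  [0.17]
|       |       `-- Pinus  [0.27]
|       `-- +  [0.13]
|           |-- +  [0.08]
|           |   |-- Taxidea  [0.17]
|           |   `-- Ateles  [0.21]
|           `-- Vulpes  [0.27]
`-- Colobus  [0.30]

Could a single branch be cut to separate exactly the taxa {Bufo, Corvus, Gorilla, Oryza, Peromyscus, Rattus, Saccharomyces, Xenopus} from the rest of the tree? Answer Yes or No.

Yes

The most recent common ancestor of these taxa subtends ((((Oryza,Rattus),Corvus),Bufo),((Saccharomyces,(Xenopus,Gorilla)),Peromyscus)).
That clade has exactly 8 tips — every listed taxon and nothing else — so the group is monophyletic.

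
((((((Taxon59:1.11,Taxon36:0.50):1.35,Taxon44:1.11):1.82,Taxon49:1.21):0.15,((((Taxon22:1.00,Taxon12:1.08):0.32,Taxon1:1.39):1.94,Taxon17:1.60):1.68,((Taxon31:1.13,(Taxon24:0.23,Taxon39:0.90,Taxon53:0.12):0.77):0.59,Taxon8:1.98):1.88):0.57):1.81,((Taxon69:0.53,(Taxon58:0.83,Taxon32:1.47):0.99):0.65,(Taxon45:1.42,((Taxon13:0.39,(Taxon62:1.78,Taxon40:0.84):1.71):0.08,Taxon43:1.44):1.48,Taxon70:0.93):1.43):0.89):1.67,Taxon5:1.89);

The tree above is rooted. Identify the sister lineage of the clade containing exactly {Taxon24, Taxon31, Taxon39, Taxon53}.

The clade containing exactly {Taxon24, Taxon31, Taxon39, Taxon53} attaches to the tree at the node subtending ((Taxon31,(Taxon24,Taxon39,Taxon53)),Taxon8).
The other lineage descending from that same node — the sister group — is the single tip Taxon8.

Taxon8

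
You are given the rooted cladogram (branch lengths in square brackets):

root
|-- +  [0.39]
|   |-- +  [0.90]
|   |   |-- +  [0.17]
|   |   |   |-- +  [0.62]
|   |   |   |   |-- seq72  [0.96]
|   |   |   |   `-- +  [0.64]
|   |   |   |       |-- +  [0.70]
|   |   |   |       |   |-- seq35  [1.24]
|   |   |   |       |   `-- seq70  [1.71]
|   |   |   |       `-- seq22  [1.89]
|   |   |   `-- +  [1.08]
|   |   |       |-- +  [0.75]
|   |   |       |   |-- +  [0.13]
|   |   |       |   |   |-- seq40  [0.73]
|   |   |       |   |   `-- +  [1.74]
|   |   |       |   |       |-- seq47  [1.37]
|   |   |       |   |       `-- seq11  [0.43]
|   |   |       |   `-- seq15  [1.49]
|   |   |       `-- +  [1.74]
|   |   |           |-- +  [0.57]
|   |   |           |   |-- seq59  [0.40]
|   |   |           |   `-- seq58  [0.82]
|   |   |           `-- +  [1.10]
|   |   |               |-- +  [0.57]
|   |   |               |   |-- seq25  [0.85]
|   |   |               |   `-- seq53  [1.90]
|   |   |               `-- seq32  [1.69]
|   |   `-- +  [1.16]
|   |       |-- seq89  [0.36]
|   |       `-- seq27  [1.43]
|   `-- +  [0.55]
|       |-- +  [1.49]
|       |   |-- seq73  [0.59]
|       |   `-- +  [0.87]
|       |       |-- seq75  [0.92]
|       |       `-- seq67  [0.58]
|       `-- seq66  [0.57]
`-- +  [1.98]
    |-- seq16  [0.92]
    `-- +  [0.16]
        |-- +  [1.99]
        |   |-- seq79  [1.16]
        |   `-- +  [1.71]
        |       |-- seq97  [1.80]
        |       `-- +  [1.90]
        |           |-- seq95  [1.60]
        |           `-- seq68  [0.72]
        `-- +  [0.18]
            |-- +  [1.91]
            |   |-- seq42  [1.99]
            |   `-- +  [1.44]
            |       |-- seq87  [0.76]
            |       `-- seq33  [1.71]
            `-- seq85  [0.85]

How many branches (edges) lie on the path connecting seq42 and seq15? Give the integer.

11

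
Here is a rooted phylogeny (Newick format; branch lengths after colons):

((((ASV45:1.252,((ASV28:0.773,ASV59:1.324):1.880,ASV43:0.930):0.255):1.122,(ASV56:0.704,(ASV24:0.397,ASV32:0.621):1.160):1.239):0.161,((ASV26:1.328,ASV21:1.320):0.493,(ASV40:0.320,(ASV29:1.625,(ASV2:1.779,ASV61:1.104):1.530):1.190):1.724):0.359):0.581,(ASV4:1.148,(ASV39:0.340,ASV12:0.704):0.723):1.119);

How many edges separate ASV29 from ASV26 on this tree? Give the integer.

5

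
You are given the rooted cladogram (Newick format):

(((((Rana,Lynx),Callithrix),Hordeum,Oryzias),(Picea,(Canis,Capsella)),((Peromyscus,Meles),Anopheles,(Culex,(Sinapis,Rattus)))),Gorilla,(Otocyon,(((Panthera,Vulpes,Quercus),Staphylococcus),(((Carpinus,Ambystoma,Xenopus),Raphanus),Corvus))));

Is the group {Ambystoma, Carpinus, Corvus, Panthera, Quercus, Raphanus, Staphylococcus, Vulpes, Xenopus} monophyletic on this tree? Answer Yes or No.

Yes

The most recent common ancestor of these taxa subtends (((Panthera,Vulpes,Quercus),Staphylococcus),(((Carpinus,Ambystoma,Xenopus),Raphanus),Corvus)).
That clade has exactly 9 tips — every listed taxon and nothing else — so the group is monophyletic.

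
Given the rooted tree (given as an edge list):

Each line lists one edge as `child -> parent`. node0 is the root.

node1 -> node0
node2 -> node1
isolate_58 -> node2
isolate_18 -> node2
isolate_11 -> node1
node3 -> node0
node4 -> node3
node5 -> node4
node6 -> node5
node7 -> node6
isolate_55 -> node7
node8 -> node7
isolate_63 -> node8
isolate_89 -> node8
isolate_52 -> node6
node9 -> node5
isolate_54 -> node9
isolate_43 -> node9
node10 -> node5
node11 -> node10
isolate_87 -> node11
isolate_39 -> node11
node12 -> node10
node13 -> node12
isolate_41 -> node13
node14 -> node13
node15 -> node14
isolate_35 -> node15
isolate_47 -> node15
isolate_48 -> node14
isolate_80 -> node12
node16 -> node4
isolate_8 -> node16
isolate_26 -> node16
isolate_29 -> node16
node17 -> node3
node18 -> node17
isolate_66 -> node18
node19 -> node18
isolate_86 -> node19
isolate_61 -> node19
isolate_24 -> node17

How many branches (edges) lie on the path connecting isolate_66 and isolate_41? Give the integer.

The MRCA of isolate_66 and isolate_41 is the node subtending (((((isolate_55,(isolate_63,isolate_89)),isolate_52),(isolate_54,isolate_43),((isolate_87,isolate_39),((isolate_41,((isolate_35,isolate_47),isolate_48)),isolate_80))),(isolate_8,isolate_26,isolate_29)),((isolate_66,(isolate_86,isolate_61)),isolate_24)).
From isolate_66 up to that node: 3 branches. From isolate_41 up to the same node: 6 branches. Total: 3 + 6 = 9.

9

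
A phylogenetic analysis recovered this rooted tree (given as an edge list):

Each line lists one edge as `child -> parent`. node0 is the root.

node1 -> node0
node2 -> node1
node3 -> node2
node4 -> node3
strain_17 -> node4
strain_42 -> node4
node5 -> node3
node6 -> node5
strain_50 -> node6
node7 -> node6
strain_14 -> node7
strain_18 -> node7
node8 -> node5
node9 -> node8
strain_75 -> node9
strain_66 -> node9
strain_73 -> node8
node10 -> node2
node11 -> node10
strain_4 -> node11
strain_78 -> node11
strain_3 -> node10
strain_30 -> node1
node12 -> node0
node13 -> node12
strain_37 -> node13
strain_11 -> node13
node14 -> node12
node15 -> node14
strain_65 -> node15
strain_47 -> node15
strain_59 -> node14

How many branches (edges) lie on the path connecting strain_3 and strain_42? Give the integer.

5

The MRCA of strain_3 and strain_42 is the node subtending (((strain_17,strain_42),((strain_50,(strain_14,strain_18)),((strain_75,strain_66),strain_73))),((strain_4,strain_78),strain_3)).
From strain_3 up to that node: 2 branches. From strain_42 up to the same node: 3 branches. Total: 2 + 3 = 5.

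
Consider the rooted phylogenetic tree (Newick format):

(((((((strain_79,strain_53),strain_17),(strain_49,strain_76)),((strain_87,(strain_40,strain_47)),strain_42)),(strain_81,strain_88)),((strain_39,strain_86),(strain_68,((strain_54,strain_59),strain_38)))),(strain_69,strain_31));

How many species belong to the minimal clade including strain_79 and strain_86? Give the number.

17

The MRCA of strain_79 and strain_86 is the node subtending ((((((strain_79,strain_53),strain_17),(strain_49,strain_76)),((strain_87,(strain_40,strain_47)),strain_42)),(strain_81,strain_88)),((strain_39,strain_86),(strain_68,((strain_54,strain_59),strain_38)))).
That clade contains 17 terminal taxa: strain_17, strain_38, strain_39, strain_40, strain_42, strain_47, strain_49, strain_53, strain_54, strain_59, strain_68, strain_76, strain_79, strain_81, strain_86, strain_87, strain_88.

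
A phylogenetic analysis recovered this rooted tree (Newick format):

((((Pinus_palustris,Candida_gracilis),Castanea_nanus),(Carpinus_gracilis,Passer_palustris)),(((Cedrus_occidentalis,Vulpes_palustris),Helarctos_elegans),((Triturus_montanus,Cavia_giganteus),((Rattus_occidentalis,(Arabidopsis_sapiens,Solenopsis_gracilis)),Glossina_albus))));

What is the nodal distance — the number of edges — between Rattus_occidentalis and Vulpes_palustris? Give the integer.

The MRCA of Rattus_occidentalis and Vulpes_palustris is the node subtending (((Cedrus_occidentalis,Vulpes_palustris),Helarctos_elegans),((Triturus_montanus,Cavia_giganteus),((Rattus_occidentalis,(Arabidopsis_sapiens,Solenopsis_gracilis)),Glossina_albus))).
From Rattus_occidentalis up to that node: 4 branches. From Vulpes_palustris up to the same node: 3 branches. Total: 4 + 3 = 7.

7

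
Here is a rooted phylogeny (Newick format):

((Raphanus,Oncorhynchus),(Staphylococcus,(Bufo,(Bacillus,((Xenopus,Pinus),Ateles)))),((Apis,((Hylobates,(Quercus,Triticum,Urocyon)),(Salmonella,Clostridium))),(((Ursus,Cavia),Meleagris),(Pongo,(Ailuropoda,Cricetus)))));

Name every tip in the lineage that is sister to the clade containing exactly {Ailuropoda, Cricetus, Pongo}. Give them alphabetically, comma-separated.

The clade containing exactly {Ailuropoda, Cricetus, Pongo} attaches to the tree at the node subtending (((Ursus,Cavia),Meleagris),(Pongo,(Ailuropoda,Cricetus))).
The other lineage descending from that same node — the sister group — is ((Ursus,Cavia),Meleagris); its 3 tips in alphabetical order are the answer.

Cavia, Meleagris, Ursus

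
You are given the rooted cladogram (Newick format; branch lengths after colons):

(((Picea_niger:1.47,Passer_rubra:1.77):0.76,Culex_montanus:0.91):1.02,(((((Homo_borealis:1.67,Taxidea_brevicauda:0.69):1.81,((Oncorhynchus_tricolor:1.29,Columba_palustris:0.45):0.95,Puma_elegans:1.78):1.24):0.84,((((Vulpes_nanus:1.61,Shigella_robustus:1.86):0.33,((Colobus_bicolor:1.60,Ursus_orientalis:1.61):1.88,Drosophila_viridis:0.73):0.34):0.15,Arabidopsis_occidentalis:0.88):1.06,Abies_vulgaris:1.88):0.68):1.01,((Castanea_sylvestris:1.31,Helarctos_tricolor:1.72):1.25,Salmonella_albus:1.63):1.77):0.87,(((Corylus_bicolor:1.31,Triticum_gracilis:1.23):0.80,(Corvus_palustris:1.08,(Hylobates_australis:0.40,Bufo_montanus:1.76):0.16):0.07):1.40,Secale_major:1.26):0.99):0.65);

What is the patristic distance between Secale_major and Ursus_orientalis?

9.85

The path runs Secale_major → … → MRCA → … → Ursus_orientalis; the MRCA is the node subtending (((((Homo_borealis,Taxidea_brevicauda),((Oncorhynchus_tricolor,Columba_palustris),Puma_elegans)),((((Vulpes_nanus,Shigella_robustus),((Colobus_bicolor,Ursus_orientalis),Drosophila_viridis)),Arabidopsis_occidentalis),Abies_vulgaris)),((Castanea_sylvestris,Helarctos_tricolor),Salmonella_albus)),(((Corylus_bicolor,Triticum_gracilis),(Corvus_palustris,(Hylobates_australis,Bufo_montanus))),Secale_major)).
Branch lengths along that path: 1.26 + 0.99 + 0.87 + 1.01 + 0.68 + 1.06 + 0.15 + 0.34 + 1.88 + 1.61 = 9.85.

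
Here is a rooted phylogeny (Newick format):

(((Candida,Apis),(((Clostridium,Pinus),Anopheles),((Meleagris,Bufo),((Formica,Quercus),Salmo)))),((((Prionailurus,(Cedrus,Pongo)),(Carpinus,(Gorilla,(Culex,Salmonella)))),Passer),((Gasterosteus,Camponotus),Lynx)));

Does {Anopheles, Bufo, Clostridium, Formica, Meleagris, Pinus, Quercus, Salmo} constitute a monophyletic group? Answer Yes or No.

The most recent common ancestor of these taxa subtends (((Clostridium,Pinus),Anopheles),((Meleagris,Bufo),((Formica,Quercus),Salmo))).
That clade has exactly 8 tips — every listed taxon and nothing else — so the group is monophyletic.

Yes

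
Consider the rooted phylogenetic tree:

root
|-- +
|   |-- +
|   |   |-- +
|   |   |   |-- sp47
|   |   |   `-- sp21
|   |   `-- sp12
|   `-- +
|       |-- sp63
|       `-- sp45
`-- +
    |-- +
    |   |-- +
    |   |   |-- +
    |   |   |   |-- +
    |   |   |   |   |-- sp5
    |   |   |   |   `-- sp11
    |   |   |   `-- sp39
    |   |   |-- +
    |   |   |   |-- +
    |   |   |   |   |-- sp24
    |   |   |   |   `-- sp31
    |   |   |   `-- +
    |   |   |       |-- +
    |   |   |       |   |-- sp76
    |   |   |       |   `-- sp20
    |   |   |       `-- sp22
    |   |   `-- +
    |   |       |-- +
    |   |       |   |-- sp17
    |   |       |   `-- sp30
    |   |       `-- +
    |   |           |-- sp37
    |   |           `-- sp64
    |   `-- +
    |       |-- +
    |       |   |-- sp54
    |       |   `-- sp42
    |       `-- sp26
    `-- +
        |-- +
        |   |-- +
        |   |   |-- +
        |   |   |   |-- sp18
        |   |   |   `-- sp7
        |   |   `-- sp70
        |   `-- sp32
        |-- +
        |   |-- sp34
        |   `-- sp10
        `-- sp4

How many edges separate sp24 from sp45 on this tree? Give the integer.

9

The MRCA of sp24 and sp45 is the root of the tree.
From sp24 up to that node: 6 branches. From sp45 up to the same node: 3 branches. Total: 6 + 3 = 9.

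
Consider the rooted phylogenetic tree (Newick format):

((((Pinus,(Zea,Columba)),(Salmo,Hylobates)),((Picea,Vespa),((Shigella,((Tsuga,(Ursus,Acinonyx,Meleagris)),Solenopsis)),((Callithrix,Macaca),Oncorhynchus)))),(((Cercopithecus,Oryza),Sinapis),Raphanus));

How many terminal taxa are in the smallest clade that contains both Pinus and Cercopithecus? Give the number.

The MRCA of Pinus and Cercopithecus is the root, so the clade is the entire tree.
That clade contains 20 terminal taxa: Acinonyx, Callithrix, Cercopithecus, Columba, Hylobates, Macaca, Meleagris, Oncorhynchus, Oryza, Picea, Pinus, Raphanus, Salmo, Shigella, Sinapis, Solenopsis, Tsuga, Ursus, Vespa, Zea.

20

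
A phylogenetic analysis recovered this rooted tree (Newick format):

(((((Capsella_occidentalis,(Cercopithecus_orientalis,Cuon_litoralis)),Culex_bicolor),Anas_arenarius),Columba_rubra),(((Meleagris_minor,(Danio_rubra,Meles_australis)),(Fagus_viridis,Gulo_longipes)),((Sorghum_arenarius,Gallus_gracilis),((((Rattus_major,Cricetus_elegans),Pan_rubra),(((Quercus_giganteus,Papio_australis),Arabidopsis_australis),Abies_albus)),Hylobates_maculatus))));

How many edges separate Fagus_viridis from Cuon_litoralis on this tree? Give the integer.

The MRCA of Fagus_viridis and Cuon_litoralis is the root of the tree.
From Fagus_viridis up to that node: 4 branches. From Cuon_litoralis up to the same node: 6 branches. Total: 4 + 6 = 10.

10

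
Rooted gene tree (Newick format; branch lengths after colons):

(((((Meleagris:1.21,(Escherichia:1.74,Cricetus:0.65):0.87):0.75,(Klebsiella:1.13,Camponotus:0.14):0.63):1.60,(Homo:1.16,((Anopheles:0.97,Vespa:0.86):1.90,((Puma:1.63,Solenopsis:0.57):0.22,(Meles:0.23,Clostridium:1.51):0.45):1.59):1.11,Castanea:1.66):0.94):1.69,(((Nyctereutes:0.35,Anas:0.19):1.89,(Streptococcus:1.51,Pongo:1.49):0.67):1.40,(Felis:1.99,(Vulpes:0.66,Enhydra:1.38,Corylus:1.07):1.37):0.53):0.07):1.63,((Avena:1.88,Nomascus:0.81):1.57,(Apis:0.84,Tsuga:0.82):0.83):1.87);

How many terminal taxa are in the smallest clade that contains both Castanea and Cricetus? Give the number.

13

The MRCA of Castanea and Cricetus is the node subtending (((Meleagris,(Escherichia,Cricetus)),(Klebsiella,Camponotus)),(Homo,((Anopheles,Vespa),((Puma,Solenopsis),(Meles,Clostridium))),Castanea)).
That clade contains 13 terminal taxa: Anopheles, Camponotus, Castanea, Clostridium, Cricetus, Escherichia, Homo, Klebsiella, Meleagris, Meles, Puma, Solenopsis, Vespa.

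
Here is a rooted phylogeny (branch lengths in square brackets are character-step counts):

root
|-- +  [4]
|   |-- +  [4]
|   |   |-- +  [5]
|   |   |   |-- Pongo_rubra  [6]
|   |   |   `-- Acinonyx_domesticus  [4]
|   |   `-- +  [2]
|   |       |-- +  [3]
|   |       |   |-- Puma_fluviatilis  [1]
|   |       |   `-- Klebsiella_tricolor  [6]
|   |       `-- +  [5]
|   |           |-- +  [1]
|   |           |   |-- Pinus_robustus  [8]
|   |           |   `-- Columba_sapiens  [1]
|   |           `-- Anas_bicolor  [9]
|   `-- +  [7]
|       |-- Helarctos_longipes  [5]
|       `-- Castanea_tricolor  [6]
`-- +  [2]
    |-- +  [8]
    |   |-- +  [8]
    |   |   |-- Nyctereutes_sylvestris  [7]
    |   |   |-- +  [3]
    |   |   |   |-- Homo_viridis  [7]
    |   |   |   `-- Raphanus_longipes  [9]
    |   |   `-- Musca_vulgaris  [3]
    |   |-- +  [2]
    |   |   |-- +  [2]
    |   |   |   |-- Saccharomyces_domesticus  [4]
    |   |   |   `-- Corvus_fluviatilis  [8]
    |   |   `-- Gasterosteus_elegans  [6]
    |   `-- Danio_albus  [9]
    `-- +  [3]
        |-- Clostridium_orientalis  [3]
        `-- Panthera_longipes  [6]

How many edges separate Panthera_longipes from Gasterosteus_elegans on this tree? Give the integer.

The MRCA of Panthera_longipes and Gasterosteus_elegans is the node subtending (((Nyctereutes_sylvestris,(Homo_viridis,Raphanus_longipes),Musca_vulgaris),((Saccharomyces_domesticus,Corvus_fluviatilis),Gasterosteus_elegans),Danio_albus),(Clostridium_orientalis,Panthera_longipes)).
From Panthera_longipes up to that node: 2 branches. From Gasterosteus_elegans up to the same node: 3 branches. Total: 2 + 3 = 5.

5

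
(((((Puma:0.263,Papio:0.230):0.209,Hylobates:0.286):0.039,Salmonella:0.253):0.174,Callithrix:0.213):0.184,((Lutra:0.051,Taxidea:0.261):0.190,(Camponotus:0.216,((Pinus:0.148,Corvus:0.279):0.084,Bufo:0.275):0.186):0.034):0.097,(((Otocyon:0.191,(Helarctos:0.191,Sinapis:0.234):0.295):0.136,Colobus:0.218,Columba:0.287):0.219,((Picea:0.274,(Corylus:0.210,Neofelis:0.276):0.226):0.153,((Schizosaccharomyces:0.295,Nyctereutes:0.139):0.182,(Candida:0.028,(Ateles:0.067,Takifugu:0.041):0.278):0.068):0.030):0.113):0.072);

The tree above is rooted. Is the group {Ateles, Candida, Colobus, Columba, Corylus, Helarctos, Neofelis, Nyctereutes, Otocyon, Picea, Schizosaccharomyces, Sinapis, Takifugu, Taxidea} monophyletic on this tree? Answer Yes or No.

The MRCA of the listed taxa is the root, so the smallest clade containing them is the whole tree.
That clade also contains Bufo, Callithrix, Camponotus, Corvus, Hylobates, Lutra, Papio, Pinus, Puma, Salmonella, which are not in the proposed group, so the group is not monophyletic.

No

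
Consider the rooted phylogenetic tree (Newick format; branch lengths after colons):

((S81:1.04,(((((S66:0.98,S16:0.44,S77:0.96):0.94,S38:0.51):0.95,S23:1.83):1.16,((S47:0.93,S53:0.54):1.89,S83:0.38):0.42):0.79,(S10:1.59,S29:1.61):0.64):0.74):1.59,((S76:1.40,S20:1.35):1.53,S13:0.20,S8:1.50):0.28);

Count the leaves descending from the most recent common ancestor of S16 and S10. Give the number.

The MRCA of S16 and S10 is the node subtending (((((S66,S16,S77),S38),S23),((S47,S53),S83)),(S10,S29)).
That clade contains 10 terminal taxa: S10, S16, S23, S29, S38, S47, S53, S66, S77, S83.

10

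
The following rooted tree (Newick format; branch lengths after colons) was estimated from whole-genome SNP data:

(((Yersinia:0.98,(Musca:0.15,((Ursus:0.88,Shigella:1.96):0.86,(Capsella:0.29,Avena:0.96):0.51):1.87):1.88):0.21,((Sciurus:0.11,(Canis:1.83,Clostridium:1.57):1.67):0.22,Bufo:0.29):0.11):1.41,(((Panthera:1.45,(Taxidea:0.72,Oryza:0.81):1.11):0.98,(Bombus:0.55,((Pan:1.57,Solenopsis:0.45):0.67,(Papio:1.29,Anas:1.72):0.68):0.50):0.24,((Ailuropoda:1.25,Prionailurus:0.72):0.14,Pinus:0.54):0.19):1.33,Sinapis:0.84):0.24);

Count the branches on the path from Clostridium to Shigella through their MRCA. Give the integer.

The MRCA of Clostridium and Shigella is the node subtending ((Yersinia,(Musca,((Ursus,Shigella),(Capsella,Avena)))),((Sciurus,(Canis,Clostridium)),Bufo)).
From Clostridium up to that node: 4 branches. From Shigella up to the same node: 5 branches. Total: 4 + 5 = 9.

9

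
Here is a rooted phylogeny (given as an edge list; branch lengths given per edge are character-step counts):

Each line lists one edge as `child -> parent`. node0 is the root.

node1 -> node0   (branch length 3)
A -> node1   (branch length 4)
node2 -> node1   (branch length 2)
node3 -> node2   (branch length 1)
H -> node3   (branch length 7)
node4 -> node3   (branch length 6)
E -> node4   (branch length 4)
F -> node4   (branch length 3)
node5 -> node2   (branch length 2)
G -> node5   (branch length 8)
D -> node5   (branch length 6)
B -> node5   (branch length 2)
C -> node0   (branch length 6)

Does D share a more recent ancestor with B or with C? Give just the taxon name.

The MRCA of D and B subtends (G,D,B) (3 taxa).
The MRCA of D and C is the root, subtending the entire tree (8 taxa).
The first is nested inside the second, so D shares a more recent common ancestor with B.

B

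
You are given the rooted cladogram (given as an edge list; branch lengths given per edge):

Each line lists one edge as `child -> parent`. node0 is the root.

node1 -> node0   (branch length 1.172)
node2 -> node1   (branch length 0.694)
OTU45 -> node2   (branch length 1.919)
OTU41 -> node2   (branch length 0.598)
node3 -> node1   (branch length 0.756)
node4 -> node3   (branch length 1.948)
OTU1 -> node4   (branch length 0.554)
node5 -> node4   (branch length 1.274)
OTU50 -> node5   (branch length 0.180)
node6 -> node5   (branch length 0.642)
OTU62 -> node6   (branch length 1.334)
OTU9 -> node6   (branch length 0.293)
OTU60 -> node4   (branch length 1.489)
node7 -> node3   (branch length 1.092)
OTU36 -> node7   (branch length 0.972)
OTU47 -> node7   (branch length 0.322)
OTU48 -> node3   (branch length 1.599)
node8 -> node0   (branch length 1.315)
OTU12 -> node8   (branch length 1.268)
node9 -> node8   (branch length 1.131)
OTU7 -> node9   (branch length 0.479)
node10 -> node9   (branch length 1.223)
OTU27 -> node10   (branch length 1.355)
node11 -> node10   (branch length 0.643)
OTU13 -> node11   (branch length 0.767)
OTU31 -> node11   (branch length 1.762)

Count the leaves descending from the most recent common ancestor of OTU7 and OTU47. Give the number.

15

The MRCA of OTU7 and OTU47 is the root, so the clade is the entire tree.
That clade contains 15 terminal taxa: OTU1, OTU12, OTU13, OTU27, OTU31, OTU36, OTU41, OTU45, OTU47, OTU48, OTU50, OTU60, OTU62, OTU7, OTU9.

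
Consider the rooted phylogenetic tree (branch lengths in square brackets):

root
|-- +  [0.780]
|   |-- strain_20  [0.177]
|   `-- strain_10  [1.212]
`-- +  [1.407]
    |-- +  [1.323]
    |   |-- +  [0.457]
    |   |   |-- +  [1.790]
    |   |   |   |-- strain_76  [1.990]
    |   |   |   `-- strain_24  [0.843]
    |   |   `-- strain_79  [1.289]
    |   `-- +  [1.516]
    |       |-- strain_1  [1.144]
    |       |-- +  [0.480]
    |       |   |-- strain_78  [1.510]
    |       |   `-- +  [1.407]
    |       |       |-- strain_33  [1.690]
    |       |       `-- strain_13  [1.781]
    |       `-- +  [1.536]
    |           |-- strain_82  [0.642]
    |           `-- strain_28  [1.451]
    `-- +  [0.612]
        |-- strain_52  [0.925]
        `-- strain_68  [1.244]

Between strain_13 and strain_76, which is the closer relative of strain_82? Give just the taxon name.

The MRCA of strain_82 and strain_13 subtends (strain_1,(strain_78,(strain_33,strain_13)),(strain_82,strain_28)) (6 taxa).
The MRCA of strain_82 and strain_76 subtends (((strain_76,strain_24),strain_79),(strain_1,(strain_78,(strain_33,strain_13)),(strain_82,strain_28))) (9 taxa).
The first is nested inside the second, so strain_82 shares a more recent common ancestor with strain_13.

strain_13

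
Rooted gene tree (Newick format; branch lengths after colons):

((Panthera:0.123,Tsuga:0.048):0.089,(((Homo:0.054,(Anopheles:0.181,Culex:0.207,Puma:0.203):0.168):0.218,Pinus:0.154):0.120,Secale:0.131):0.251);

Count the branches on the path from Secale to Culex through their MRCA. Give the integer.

The MRCA of Secale and Culex is the node subtending (((Homo,(Anopheles,Culex,Puma)),Pinus),Secale).
From Secale up to that node: 1 branch. From Culex up to the same node: 4 branches. Total: 1 + 4 = 5.

5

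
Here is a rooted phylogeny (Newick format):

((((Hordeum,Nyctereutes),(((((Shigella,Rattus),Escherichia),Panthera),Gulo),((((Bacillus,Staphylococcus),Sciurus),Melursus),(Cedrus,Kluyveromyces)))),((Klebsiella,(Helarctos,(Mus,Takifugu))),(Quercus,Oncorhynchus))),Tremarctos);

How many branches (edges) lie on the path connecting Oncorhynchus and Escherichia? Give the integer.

The MRCA of Oncorhynchus and Escherichia is the node subtending (((Hordeum,Nyctereutes),(((((Shigella,Rattus),Escherichia),Panthera),Gulo),((((Bacillus,Staphylococcus),Sciurus),Melursus),(Cedrus,Kluyveromyces)))),((Klebsiella,(Helarctos,(Mus,Takifugu))),(Quercus,Oncorhynchus))).
From Oncorhynchus up to that node: 3 branches. From Escherichia up to the same node: 6 branches. Total: 3 + 6 = 9.

9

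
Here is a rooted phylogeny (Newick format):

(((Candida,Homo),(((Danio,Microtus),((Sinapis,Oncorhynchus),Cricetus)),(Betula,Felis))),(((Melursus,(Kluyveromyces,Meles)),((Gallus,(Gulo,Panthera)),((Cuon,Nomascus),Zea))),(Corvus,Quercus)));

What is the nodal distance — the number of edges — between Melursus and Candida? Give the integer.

7

The MRCA of Melursus and Candida is the root of the tree.
From Melursus up to that node: 4 branches. From Candida up to the same node: 3 branches. Total: 4 + 3 = 7.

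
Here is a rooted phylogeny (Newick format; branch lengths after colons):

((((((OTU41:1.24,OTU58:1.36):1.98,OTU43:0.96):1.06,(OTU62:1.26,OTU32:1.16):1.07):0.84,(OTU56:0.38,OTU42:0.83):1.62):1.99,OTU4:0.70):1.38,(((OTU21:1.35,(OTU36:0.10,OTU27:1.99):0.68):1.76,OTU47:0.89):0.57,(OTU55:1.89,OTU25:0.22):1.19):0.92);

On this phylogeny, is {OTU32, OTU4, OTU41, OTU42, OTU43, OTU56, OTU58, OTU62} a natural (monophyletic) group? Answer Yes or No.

Yes

The most recent common ancestor of these taxa subtends (((((OTU41,OTU58),OTU43),(OTU62,OTU32)),(OTU56,OTU42)),OTU4).
That clade has exactly 8 tips — every listed taxon and nothing else — so the group is monophyletic.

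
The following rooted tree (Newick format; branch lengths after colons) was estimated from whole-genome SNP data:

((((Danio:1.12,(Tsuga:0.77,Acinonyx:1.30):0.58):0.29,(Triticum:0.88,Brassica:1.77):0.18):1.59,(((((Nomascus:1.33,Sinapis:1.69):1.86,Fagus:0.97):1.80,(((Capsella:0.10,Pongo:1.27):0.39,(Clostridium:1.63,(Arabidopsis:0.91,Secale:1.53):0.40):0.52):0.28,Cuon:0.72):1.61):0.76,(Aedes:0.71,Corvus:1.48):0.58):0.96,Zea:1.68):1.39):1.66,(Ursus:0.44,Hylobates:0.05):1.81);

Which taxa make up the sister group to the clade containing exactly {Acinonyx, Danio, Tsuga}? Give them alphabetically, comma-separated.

Brassica, Triticum

The clade containing exactly {Acinonyx, Danio, Tsuga} attaches to the tree at the node subtending ((Danio,(Tsuga,Acinonyx)),(Triticum,Brassica)).
The other lineage descending from that same node — the sister group — is (Triticum,Brassica); its 2 tips in alphabetical order are the answer.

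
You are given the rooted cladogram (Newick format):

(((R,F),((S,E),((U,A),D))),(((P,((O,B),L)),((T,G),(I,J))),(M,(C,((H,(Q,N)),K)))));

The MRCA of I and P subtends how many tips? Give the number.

The MRCA of I and P is the node subtending ((P,((O,B),L)),((T,G),(I,J))).
That clade contains 8 terminal taxa: B, G, I, J, L, O, P, T.

8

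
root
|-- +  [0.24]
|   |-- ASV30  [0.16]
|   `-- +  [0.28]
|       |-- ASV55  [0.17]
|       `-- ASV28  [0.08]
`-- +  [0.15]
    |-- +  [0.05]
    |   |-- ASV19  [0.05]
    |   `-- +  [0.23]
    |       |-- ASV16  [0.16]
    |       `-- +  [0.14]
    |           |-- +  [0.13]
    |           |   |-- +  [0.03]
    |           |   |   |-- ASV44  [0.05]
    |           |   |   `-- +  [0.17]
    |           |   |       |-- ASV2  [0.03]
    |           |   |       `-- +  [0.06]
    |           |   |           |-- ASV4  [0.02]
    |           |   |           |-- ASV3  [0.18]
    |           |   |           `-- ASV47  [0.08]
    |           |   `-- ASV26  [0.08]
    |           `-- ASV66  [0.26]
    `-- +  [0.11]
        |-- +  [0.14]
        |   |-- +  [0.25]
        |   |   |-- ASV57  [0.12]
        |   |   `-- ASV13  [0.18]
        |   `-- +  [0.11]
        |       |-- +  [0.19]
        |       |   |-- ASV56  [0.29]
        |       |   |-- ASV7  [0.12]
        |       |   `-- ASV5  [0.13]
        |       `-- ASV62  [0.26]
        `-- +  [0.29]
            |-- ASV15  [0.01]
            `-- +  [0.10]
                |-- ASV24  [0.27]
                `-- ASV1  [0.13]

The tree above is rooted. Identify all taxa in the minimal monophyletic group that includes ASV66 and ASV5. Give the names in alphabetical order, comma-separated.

ASV1, ASV13, ASV15, ASV16, ASV19, ASV2, ASV24, ASV26, ASV3, ASV4, ASV44, ASV47, ASV5, ASV56, ASV57, ASV62, ASV66, ASV7

Tracing ASV66: it sits inside (((ASV44,(ASV2,(ASV4,ASV3,ASV47))),ASV26),ASV66).
Tracing ASV5: it sits inside (ASV56,ASV7,ASV5).
The smallest clade enclosing both is ((ASV19,(ASV16,(((ASV44,(ASV2,(ASV4,ASV3,ASV47))),ASV26),ASV66))),(((ASV57,ASV13),((ASV56,ASV7,ASV5),ASV62)),(ASV15,(ASV24,ASV1)))); the answer is its 18 terminal taxa in alphabetical order.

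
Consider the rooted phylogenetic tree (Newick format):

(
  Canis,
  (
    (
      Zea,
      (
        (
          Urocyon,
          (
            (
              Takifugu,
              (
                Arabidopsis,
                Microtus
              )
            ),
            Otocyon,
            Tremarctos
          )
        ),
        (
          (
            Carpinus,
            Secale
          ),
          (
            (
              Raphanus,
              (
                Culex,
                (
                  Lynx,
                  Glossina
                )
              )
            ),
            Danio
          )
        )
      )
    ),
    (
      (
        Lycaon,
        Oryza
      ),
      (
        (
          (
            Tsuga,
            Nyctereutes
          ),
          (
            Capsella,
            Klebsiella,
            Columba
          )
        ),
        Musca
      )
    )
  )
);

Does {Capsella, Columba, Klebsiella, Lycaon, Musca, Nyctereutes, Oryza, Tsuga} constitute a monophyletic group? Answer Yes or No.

The most recent common ancestor of these taxa subtends ((Lycaon,Oryza),(((Tsuga,Nyctereutes),(Capsella,Klebsiella,Columba)),Musca)).
That clade has exactly 8 tips — every listed taxon and nothing else — so the group is monophyletic.

Yes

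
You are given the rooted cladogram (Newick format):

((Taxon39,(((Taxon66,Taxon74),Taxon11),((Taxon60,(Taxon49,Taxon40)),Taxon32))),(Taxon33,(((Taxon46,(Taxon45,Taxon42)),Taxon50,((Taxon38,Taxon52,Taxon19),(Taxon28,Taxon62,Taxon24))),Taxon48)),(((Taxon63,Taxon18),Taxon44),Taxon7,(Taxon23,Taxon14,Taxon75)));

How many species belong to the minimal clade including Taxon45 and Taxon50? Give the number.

The MRCA of Taxon45 and Taxon50 is the node subtending ((Taxon46,(Taxon45,Taxon42)),Taxon50,((Taxon38,Taxon52,Taxon19),(Taxon28,Taxon62,Taxon24))).
That clade contains 10 terminal taxa: Taxon19, Taxon24, Taxon28, Taxon38, Taxon42, Taxon45, Taxon46, Taxon50, Taxon52, Taxon62.

10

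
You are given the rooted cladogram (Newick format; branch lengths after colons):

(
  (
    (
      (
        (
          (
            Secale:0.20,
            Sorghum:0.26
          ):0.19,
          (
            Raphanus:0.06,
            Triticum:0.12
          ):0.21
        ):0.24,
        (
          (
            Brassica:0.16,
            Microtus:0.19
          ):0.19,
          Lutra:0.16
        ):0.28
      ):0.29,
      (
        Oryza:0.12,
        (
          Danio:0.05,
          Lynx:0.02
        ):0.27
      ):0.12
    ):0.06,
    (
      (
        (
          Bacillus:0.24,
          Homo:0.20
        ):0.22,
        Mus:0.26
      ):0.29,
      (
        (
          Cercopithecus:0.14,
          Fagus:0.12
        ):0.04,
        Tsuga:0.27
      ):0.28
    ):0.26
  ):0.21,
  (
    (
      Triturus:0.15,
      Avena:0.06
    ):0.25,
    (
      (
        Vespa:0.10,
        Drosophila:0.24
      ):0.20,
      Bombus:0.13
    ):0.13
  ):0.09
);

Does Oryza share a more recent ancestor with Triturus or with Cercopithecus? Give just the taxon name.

Cercopithecus

The MRCA of Oryza and Cercopithecus subtends (((((Secale,Sorghum),(Raphanus,Triticum)),((Brassica,Microtus),Lutra)),(Oryza,(Danio,Lynx))),(((Bacillus,Homo),Mus),((Cercopithecus,Fagus),Tsuga))) (16 taxa).
The MRCA of Oryza and Triturus is the root, subtending the entire tree (21 taxa).
The first is nested inside the second, so Oryza shares a more recent common ancestor with Cercopithecus.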